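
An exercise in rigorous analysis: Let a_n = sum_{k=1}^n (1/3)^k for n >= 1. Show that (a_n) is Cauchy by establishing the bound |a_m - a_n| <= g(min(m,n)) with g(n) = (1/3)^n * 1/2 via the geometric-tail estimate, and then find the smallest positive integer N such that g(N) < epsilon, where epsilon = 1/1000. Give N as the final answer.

For m > n >= 1: |a_m - a_n| = sum_{k=n+1}^m (1/3)^k < sum_{k=n+1}^infinity (1/3)^k = (1/3)^(n+1) / (1 - 1/3) = (1/3)^n * (1/3) * (3/2) = (1/3)^n * 1/2.
So g(n) = (1/3)^n / 2. Since g(n) -> 0, (a_n) is Cauchy.
Now solve g(N) < 1/1000: (1/3)^N / 2 < 1/1000 <=> 3^N > 1 / (2 * 1/1000) = 500.
Check powers of 3: 3^5 = 243 <= 500, 3^6 = 729 > 500.
So the smallest such N is 6. Check: g(6) = 1/(2 * 729) = 1/1458 < 1/1000.

6


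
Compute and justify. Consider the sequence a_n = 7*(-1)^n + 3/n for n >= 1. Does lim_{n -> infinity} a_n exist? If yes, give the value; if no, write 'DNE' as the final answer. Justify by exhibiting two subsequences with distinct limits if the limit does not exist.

Examine the behaviour of a_n along subsequences.
a_{2k} = 7 + 3/(2k) -> 7. a_{2k+1} = -7 + 3/(2k+1) -> -7.
Since these two subsequential limits are 7 and -7, distinct, the full sequence cannot converge (a convergent sequence has all subsequences tending to the same limit). So lim a_n does not exist.

DNE


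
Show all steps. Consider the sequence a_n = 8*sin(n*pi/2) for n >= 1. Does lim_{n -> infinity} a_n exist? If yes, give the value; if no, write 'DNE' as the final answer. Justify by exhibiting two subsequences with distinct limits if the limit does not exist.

Examine the behaviour of a_n along subsequences.
a_{4k+1} = 8*sin(pi/2 + 2k*pi) = 8 -> 8. a_{4k+3} = 8*sin(3pi/2 + 2k*pi) = -8 -> -8.
Since these two subsequential limits are 8 and -8, distinct, the full sequence cannot converge (a convergent sequence has all subsequences tending to the same limit). So lim a_n does not exist.

DNE


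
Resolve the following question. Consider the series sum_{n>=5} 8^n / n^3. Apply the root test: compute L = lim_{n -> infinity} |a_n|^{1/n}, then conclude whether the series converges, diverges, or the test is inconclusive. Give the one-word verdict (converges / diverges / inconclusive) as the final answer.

Let a_n denote the general term. Form |a_n|^(1/n) and simplify:
|a_n|^(1/n) = 8/n^(3/n)
Take the limit as n -> infinity: L = 8.
Since L = 8 > 1, the root test implies divergence.

diverges


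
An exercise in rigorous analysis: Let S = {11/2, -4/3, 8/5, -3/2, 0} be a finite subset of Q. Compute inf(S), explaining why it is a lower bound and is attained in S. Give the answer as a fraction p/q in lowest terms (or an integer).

S is finite, so inf(S) = min(S).
Sorted increasing:
-3/2, -4/3, 0, 8/5, 11/2
The extremum is -3/2.
For every x in S, x >= -3/2. And -3/2 is in S, so it is attained.
Therefore inf(S) = -3/2.

-3/2


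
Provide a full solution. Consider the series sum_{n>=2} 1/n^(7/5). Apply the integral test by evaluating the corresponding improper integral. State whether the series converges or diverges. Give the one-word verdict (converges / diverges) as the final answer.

Let f(x) = x^(-7/5). Then f is positive, continuous, and decreasing on [2, infinity), so the integral test applies.
Compute the improper integral int_{2}^infinity f(x) dx:
  antiderivative F(x) = -5/(2*x^(2/5)).
  As x -> infinity, F(x) -> 0 (since p = 7/5 > 1).
  So int = F(infinity) - F(2) = 0 - (-5*2^(3/5)/4) = 5*2^(3/5)/4.
  Finite, so by the integral test, the series converges.

converges


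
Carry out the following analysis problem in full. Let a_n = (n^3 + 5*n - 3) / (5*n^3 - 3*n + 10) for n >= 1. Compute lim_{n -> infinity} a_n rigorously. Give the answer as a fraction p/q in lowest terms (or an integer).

Divide numerator and denominator by n^3, the highest power:
numerator / n^3 = 1 + 5/n^2 - 3/n^3
denominator / n^3 = 5 - 3/n^2 + 10/n^3
As n -> infinity, all terms of the form c/n^k (k >= 1) tend to 0.
So numerator / n^3 -> 1 and denominator / n^3 -> 5.
Therefore lim a_n = 1/5.

1/5


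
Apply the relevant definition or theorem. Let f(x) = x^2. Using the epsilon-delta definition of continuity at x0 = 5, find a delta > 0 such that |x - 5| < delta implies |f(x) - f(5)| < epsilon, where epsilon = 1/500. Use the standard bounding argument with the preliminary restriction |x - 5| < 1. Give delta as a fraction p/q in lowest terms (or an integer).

Factor: |x^2 - (5)^2| = |x - 5| * |x + 5|.
Impose |x - 5| < 1 first. Then |x + 5| = |(x - 5) + 2*(5)| <= |x - 5| + 2*|5| < 1 + 10 = 11.
So |x^2 - (5)^2| < delta * 11.
We need delta * 11 <= 1/500, i.e. delta <= 1/500/11 = 1/5500.
Since 1/5500 < 1, this is tighter than 1; take delta = 1/5500.
So delta = 1/5500 works.

1/5500


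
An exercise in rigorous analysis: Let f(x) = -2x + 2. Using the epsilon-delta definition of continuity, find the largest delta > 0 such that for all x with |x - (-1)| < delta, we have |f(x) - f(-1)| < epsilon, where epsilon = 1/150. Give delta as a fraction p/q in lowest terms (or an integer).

We compute f(-1) = -2*(-1) + 2 = 4.
|f(x) - f(-1)| = |-2x + 2 - (4)| = |-2(x - (-1))| = 2|x - (-1)|.
We need 2|x - (-1)| < 1/150, i.e. |x - (-1)| < 1/150 / 2 = 1/300.
So any delta <= 1/300 works. Conversely, if delta > 1/300, then x = -1 + 1/300 satisfies |x - (-1)| = 1/300 < delta but |f(x) - f(-1)| = 2 * 1/300 = 1/150, which is not < 1/150; so no larger delta works.
Hence the largest such delta is 1/300.

1/300


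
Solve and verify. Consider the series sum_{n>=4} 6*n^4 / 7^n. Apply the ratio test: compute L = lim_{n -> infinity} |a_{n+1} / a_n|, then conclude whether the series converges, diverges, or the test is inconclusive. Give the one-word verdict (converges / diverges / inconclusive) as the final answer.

Let a_n denote the general term. Form the ratio a_{n+1}/a_n and simplify:
a_{n+1}/a_n = (n + 1)^4/(7*n^4)
Take the limit as n -> infinity: L = 1/7.
Since L = 1/7 < 1, the ratio test implies the series converges.

converges


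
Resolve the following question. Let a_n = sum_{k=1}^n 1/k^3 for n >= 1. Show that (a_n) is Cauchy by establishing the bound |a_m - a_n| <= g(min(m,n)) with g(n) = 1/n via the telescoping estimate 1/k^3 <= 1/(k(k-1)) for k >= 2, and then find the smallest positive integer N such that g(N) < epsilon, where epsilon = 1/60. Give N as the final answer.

For m > n >= 1: |a_m - a_n| = sum_{k=n+1}^m 1/k^3.
Use 1/k^3 <= 1/(k(k-1)) = 1/(k-1) - 1/k for k >= 2 (which holds since k^3 >= k^2 >= k(k-1) for k >= 2):
sum_{k=n+1}^m 1/k^3 <= sum_{k=n+1}^m (1/(k-1) - 1/k) = 1/n - 1/m <= 1/n.
By symmetry the same bound holds with n,m swapped, so |a_m - a_n| <= 1/min(m,n) = g(min(m,n)). Since g(n) -> 0, (a_n) is Cauchy.
Now solve g(N) < 1/60: 1/N < 1/60 <=> N > 1/(1/60) = 60.
The smallest integer strictly greater than 60 is N = 61.
Check: g(61) = 1/61 < 1/60; g(60) = 1/60 >= 1/60. So N = 61.

61


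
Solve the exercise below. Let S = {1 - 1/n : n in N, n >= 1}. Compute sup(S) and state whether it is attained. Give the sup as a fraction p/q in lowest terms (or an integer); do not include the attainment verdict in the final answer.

Analysis:
- Values: 0, 1/2, 2/3, 3/4, ... strictly increasing.
- Minimum is 0 (n=1); inf = 0 (attained).
- 1 - 1/n -> 1 from below; sup = 1, not attained.
Conclusion: sup(S) = 1, not attained in S.

1


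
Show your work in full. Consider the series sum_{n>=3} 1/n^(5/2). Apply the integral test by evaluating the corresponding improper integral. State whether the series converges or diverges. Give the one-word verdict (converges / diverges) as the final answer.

Let f(x) = x^(-5/2). Then f is positive, continuous, and decreasing on [3, infinity), so the integral test applies.
Compute the improper integral int_{3}^infinity f(x) dx:
  antiderivative F(x) = -2/(3*x^(3/2)).
  As x -> infinity, F(x) -> 0 (since p = 5/2 > 1).
  So int = F(infinity) - F(3) = 0 - (-2*sqrt(3)/27) = 2*sqrt(3)/27.
  Finite, so by the integral test, the series converges.

converges


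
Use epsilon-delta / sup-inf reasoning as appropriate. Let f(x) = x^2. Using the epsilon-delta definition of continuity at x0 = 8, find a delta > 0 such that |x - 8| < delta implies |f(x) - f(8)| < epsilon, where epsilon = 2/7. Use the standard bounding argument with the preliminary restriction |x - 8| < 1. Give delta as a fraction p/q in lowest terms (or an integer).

Factor: |x^2 - (8)^2| = |x - 8| * |x + 8|.
Impose |x - 8| < 1 first. Then |x + 8| = |(x - 8) + 2*(8)| <= |x - 8| + 2*|8| < 1 + 16 = 17.
So |x^2 - (8)^2| < delta * 17.
We need delta * 17 <= 2/7, i.e. delta <= 2/7/17 = 2/119.
Since 2/119 < 1, this is tighter than 1; take delta = 2/119.
So delta = 2/119 works.

2/119


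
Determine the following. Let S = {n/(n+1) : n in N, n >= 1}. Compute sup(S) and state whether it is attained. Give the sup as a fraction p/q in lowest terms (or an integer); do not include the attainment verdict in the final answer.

Analysis:
- Values: 1/2, 2/3, 3/4, 4/5, ... strictly increasing.
- Minimum is 1/2 (n=1); inf = 1/2 (attained).
- n/(n+1) = 1 - 1/(n+1) -> 1 from below as n -> infinity, and never equals 1.
- So sup = 1 (not attained).
Conclusion: sup(S) = 1, not attained in S.

1


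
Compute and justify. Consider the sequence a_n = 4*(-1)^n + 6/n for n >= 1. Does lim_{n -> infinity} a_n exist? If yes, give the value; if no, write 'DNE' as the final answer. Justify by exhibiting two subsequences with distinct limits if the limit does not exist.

Examine the behaviour of a_n along subsequences.
a_{2k} = 4 + 6/(2k) -> 4. a_{2k+1} = -4 + 6/(2k+1) -> -4.
Since these two subsequential limits are 4 and -4, distinct, the full sequence cannot converge (a convergent sequence has all subsequences tending to the same limit). So lim a_n does not exist.

DNE


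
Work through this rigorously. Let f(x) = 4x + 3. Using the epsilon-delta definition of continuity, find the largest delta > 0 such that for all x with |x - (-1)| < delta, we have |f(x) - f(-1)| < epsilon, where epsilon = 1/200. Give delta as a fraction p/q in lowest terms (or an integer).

We compute f(-1) = 4*(-1) + 3 = -1.
|f(x) - f(-1)| = |4x + 3 - (-1)| = |4(x - (-1))| = 4|x - (-1)|.
We need 4|x - (-1)| < 1/200, i.e. |x - (-1)| < 1/200 / 4 = 1/800.
So any delta <= 1/800 works. Conversely, if delta > 1/800, then x = -1 + 1/800 satisfies |x - (-1)| = 1/800 < delta but |f(x) - f(-1)| = 4 * 1/800 = 1/200, which is not < 1/200; so no larger delta works.
Hence the largest such delta is 1/800.

1/800


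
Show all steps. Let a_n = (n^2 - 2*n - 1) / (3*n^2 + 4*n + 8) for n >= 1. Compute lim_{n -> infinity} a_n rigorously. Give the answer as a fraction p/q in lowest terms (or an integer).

Divide numerator and denominator by n^2, the highest power:
numerator / n^2 = 1 - 2/n - 1/n^2
denominator / n^2 = 3 + 4/n + 8/n^2
As n -> infinity, all terms of the form c/n^k (k >= 1) tend to 0.
So numerator / n^2 -> 1 and denominator / n^2 -> 3.
Therefore lim a_n = 1/3.

1/3


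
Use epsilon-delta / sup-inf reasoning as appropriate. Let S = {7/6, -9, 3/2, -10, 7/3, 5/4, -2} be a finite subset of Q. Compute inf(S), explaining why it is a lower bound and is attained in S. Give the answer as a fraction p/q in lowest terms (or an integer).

S is finite, so inf(S) = min(S).
Sorted increasing:
-10, -9, -2, 7/6, 5/4, 3/2, 7/3
The extremum is -10.
For every x in S, x >= -10. And -10 is in S, so it is attained.
Therefore inf(S) = -10.

-10


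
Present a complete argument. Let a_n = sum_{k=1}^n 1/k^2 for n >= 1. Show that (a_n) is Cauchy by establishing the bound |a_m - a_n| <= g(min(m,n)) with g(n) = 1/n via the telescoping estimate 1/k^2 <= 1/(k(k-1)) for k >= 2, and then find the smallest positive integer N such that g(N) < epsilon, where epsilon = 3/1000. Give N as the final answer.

For m > n >= 1: |a_m - a_n| = sum_{k=n+1}^m 1/k^2.
Use 1/k^2 <= 1/(k(k-1)) = 1/(k-1) - 1/k for k >= 2:
sum_{k=n+1}^m 1/k^2 <= sum_{k=n+1}^m (1/(k-1) - 1/k) = 1/n - 1/m <= 1/n.
By symmetry the same bound holds with n,m swapped, so |a_m - a_n| <= 1/min(m,n) = g(min(m,n)). Since g(n) -> 0, (a_n) is Cauchy.
Now solve g(N) < 3/1000: 1/N < 3/1000 <=> N > 1/(3/1000) = 1000/3.
The smallest integer strictly greater than 1000/3 is N = 334.
Check: g(334) = 1/334 < 3/1000; g(333) = 1/333 >= 3/1000. So N = 334.

334


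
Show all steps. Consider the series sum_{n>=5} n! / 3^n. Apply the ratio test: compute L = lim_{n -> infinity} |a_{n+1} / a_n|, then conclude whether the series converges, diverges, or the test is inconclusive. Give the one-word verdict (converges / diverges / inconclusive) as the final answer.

Let a_n denote the general term. Form the ratio a_{n+1}/a_n and simplify:
a_{n+1}/a_n = n/3 + 1/3
Take the limit as n -> infinity: L = infinity.
Since L = infinity > 1 (or L = infinity), the ratio test implies the series diverges.

diverges


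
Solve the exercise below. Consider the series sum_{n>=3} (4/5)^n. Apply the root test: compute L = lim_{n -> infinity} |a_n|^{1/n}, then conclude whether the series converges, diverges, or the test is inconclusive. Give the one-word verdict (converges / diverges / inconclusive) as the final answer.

Let a_n denote the general term. Form |a_n|^(1/n) and simplify:
|a_n|^(1/n) = 4/5
Take the limit as n -> infinity: L = 4/5.
Since L = 4/5 < 1, the root test implies convergence.

converges


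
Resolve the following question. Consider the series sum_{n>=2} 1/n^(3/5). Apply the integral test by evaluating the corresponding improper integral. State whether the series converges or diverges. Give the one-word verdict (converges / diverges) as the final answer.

Let f(x) = x^(-3/5). Then f is positive, continuous, and decreasing on [2, infinity), so the integral test applies.
Compute the improper integral int_{2}^infinity f(x) dx:
  antiderivative F(x) = 5*x^(2/5)/2.
  As x -> infinity, F(x) -> infinity (since p = 3/5 < 1).
  So the integral diverges. By the integral test, the series diverges.

diverges


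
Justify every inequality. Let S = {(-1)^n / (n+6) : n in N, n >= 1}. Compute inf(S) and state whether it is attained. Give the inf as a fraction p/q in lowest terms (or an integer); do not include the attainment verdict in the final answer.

Analysis:
- Values: -1/7, 1/8, -1/9, 1/10, -1/11, ...
- Positive terms (even n): 1/(2+6), 1/(4+6), ... decreasing -> max = 1/8 (n=2).
- Negative terms (odd n): -1/(1+6), -1/(3+6), ... increasing -> min = -1/7 (n=1).
- So sup = 1/8 (attained at n=2); inf = -1/7 (attained at n=1).
Conclusion: inf(S) = -1/7, attained in S.

-1/7


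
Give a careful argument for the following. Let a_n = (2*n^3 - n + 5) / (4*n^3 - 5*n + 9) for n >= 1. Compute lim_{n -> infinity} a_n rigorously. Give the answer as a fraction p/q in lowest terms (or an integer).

Divide numerator and denominator by n^3, the highest power:
numerator / n^3 = 2 - 1/n^2 + 5/n^3
denominator / n^3 = 4 - 5/n^2 + 9/n^3
As n -> infinity, all terms of the form c/n^k (k >= 1) tend to 0.
So numerator / n^3 -> 2 and denominator / n^3 -> 4.
Therefore lim a_n = 1/2.

1/2


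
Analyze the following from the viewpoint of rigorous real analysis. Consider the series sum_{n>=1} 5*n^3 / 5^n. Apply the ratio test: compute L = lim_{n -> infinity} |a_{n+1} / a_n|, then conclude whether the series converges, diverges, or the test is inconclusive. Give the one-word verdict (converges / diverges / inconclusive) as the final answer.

Let a_n denote the general term. Form the ratio a_{n+1}/a_n and simplify:
a_{n+1}/a_n = (n + 1)^3/(5*n^3)
Take the limit as n -> infinity: L = 1/5.
Since L = 1/5 < 1, the ratio test implies the series converges.

converges


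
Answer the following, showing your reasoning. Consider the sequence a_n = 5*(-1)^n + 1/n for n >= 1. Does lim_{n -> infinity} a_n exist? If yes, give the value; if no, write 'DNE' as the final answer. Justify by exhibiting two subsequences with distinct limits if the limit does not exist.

Examine the behaviour of a_n along subsequences.
a_{2k} = 5 + 1/(2k) -> 5. a_{2k+1} = -5 + 1/(2k+1) -> -5.
Since these two subsequential limits are 5 and -5, distinct, the full sequence cannot converge (a convergent sequence has all subsequences tending to the same limit). So lim a_n does not exist.

DNE


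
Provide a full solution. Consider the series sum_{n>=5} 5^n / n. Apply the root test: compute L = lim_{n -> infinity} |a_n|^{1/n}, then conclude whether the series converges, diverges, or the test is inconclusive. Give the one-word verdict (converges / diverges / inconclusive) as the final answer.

Let a_n denote the general term. Form |a_n|^(1/n) and simplify:
|a_n|^(1/n) = 5/n^(1/n)
Take the limit as n -> infinity: L = 5.
Since L = 5 > 1, the root test implies divergence.

diverges


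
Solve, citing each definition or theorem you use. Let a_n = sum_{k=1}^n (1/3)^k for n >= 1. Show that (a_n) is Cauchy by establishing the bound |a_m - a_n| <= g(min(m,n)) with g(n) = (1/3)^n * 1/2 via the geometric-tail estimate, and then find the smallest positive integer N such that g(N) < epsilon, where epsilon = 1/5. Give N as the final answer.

For m > n >= 1: |a_m - a_n| = sum_{k=n+1}^m (1/3)^k < sum_{k=n+1}^infinity (1/3)^k = (1/3)^(n+1) / (1 - 1/3) = (1/3)^n * (1/3) * (3/2) = (1/3)^n * 1/2.
So g(n) = (1/3)^n / 2. Since g(n) -> 0, (a_n) is Cauchy.
Now solve g(N) < 1/5: (1/3)^N / 2 < 1/5 <=> 3^N > 1 / (2 * 1/5) = 5/2.
Check powers of 3: 3^0 = 1 <= 5/2, 3^1 = 3 > 5/2.
So the smallest such N is 1. Check: g(1) = 1/(2 * 3) = 1/6 < 1/5.

1


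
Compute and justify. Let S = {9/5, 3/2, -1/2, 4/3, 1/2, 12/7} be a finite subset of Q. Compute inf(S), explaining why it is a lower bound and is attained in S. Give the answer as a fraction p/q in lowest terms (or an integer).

S is finite, so inf(S) = min(S).
Sorted increasing:
-1/2, 1/2, 4/3, 3/2, 12/7, 9/5
The extremum is -1/2.
For every x in S, x >= -1/2. And -1/2 is in S, so it is attained.
Therefore inf(S) = -1/2.

-1/2


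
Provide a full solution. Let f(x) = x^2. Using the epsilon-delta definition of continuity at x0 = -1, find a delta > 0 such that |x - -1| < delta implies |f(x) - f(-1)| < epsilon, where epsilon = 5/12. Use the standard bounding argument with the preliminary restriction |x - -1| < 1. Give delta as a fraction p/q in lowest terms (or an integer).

Factor: |x^2 - (-1)^2| = |x - -1| * |x + -1|.
Impose |x - -1| < 1 first. Then |x + -1| = |(x - -1) + 2*(-1)| <= |x - -1| + 2*|-1| < 1 + 2 = 3.
So |x^2 - (-1)^2| < delta * 3.
We need delta * 3 <= 5/12, i.e. delta <= 5/12/3 = 5/36.
Since 5/36 < 1, this is tighter than 1; take delta = 5/36.
So delta = 5/36 works.

5/36


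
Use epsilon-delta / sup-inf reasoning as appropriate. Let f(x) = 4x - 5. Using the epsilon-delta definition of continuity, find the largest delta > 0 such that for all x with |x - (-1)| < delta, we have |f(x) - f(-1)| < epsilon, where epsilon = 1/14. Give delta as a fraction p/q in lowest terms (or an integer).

We compute f(-1) = 4*(-1) - 5 = -9.
|f(x) - f(-1)| = |4x - 5 - (-9)| = |4(x - (-1))| = 4|x - (-1)|.
We need 4|x - (-1)| < 1/14, i.e. |x - (-1)| < 1/14 / 4 = 1/56.
So any delta <= 1/56 works. Conversely, if delta > 1/56, then x = -1 + 1/56 satisfies |x - (-1)| = 1/56 < delta but |f(x) - f(-1)| = 4 * 1/56 = 1/14, which is not < 1/14; so no larger delta works.
Hence the largest such delta is 1/56.

1/56


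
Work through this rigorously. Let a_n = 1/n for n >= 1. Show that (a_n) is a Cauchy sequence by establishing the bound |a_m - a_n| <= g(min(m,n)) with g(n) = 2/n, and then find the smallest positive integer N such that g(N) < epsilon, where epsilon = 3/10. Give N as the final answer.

For any m, n >= 1, by the triangle inequality:
|a_m - a_n| = |1/m - 1/n| <= 1/m + 1/n <= 2/min(m,n).
So g(n) = 2/n bounds the Cauchy difference. Since g(n) -> 0, (a_n) is Cauchy.
Now solve g(N) < 3/10: 2/N < 3/10 <=> N > 2 / (3/10) = 20/3.
The smallest integer strictly greater than 20/3 is N = 7.
Check: g(7) = 2/7 = 2/7 < 3/10; g(6) = 1/3 >= 3/10. So N = 7.

7


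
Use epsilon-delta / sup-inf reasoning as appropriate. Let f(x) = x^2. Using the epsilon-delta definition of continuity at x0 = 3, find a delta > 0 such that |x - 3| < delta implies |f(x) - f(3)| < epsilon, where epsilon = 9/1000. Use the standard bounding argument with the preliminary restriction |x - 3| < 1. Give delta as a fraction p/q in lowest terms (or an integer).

Factor: |x^2 - (3)^2| = |x - 3| * |x + 3|.
Impose |x - 3| < 1 first. Then |x + 3| = |(x - 3) + 2*(3)| <= |x - 3| + 2*|3| < 1 + 6 = 7.
So |x^2 - (3)^2| < delta * 7.
We need delta * 7 <= 9/1000, i.e. delta <= 9/1000/7 = 9/7000.
Since 9/7000 < 1, this is tighter than 1; take delta = 9/7000.
So delta = 9/7000 works.

9/7000


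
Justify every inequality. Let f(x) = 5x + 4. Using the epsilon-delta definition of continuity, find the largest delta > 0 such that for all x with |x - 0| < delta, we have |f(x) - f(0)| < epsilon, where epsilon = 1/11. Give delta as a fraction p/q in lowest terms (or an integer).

We compute f(0) = 5*(0) + 4 = 4.
|f(x) - f(0)| = |5x + 4 - (4)| = |5(x - 0)| = 5|x - 0|.
We need 5|x - 0| < 1/11, i.e. |x - 0| < 1/11 / 5 = 1/55.
So any delta <= 1/55 works. Conversely, if delta > 1/55, then x = 0 + 1/55 satisfies |x - 0| = 1/55 < delta but |f(x) - f(0)| = 5 * 1/55 = 1/11, which is not < 1/11; so no larger delta works.
Hence the largest such delta is 1/55.

1/55


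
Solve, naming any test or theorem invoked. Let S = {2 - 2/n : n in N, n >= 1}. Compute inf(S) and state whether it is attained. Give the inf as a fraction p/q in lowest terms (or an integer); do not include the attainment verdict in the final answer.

Analysis:
- Values: 0, 1, 4/3, 3/2, ... strictly increasing.
- Minimum is 0 (n=1); inf = 0 (attained).
- 2 - 2/n -> 2 from below; sup = 2, not attained.
Conclusion: inf(S) = 0, attained in S.

0


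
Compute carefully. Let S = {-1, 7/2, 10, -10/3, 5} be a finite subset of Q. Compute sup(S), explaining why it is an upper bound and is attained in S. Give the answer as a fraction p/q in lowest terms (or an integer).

S is finite, so sup(S) = max(S).
Sorted decreasing:
10, 5, 7/2, -1, -10/3
The extremum is 10.
For every x in S, x <= 10. And 10 is in S, so it is attained.
Therefore sup(S) = 10.

10


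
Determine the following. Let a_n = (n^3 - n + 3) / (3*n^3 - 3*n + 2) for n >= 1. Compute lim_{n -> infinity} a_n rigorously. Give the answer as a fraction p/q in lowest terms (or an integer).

Divide numerator and denominator by n^3, the highest power:
numerator / n^3 = 1 - 1/n^2 + 3/n^3
denominator / n^3 = 3 - 3/n^2 + 2/n^3
As n -> infinity, all terms of the form c/n^k (k >= 1) tend to 0.
So numerator / n^3 -> 1 and denominator / n^3 -> 3.
Therefore lim a_n = 1/3.

1/3


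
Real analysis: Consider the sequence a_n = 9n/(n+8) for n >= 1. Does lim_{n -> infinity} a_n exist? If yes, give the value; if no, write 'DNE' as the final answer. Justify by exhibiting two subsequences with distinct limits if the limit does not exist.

Examine the behaviour of a_n along subsequences.
Even-n subsequence a_{2k} = 9(2k)/(2k+8) -> 9. Odd-n subsequence a_{2k+1} = 9(2k+1)/(2k+9) -> 9. Both tend to 9, which suggests the limit is 9; verify directly.
|a_n - 9| = |9n - 9(n+8)| / (n+8) = 72/(n+8) < 72/n for every n >= 1.
Given epsilon > 0, choose a positive integer N > 72/epsilon. Then for all n >= N, |a_n - 9| < 72/n <= 72/N < epsilon.
So by the definition of the limit, lim a_n exists and equals 9.

9


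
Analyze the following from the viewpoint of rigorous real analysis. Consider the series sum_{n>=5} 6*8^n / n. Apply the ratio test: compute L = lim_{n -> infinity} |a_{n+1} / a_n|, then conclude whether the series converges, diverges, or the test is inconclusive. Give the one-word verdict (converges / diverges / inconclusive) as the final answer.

Let a_n denote the general term. Form the ratio a_{n+1}/a_n and simplify:
a_{n+1}/a_n = 8*n/(n + 1)
Take the limit as n -> infinity: L = 8.
Since L = 8 > 1 (or L = infinity), the ratio test implies the series diverges.

diverges


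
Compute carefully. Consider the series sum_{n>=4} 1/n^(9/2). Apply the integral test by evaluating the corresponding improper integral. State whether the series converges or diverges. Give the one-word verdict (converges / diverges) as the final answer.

Let f(x) = x^(-9/2). Then f is positive, continuous, and decreasing on [4, infinity), so the integral test applies.
Compute the improper integral int_{4}^infinity f(x) dx:
  antiderivative F(x) = -2/(7*x^(7/2)).
  As x -> infinity, F(x) -> 0 (since p = 9/2 > 1).
  So int = F(infinity) - F(4) = 0 - (-1/448) = 1/448.
  Finite, so by the integral test, the series converges.

converges


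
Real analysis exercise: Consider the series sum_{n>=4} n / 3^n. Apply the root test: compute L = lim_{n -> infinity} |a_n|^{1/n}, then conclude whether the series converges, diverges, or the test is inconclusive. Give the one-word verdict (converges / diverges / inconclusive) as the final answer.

Let a_n denote the general term. Form |a_n|^(1/n) and simplify:
|a_n|^(1/n) = n^(1/n)/3
Take the limit as n -> infinity: L = 1/3.
Since L = 1/3 < 1, the root test implies convergence.

converges


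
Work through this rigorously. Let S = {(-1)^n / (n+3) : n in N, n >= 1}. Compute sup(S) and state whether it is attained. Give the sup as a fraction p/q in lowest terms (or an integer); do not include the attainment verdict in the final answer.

Analysis:
- Values: -1/4, 1/5, -1/6, 1/7, -1/8, ...
- Positive terms (even n): 1/(2+3), 1/(4+3), ... decreasing -> max = 1/5 (n=2).
- Negative terms (odd n): -1/(1+3), -1/(3+3), ... increasing -> min = -1/4 (n=1).
- So sup = 1/5 (attained at n=2); inf = -1/4 (attained at n=1).
Conclusion: sup(S) = 1/5, attained in S.

1/5


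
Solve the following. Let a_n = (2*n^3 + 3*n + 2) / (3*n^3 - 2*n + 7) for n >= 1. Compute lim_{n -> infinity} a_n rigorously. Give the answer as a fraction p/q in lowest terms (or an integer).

Divide numerator and denominator by n^3, the highest power:
numerator / n^3 = 2 + 3/n^2 + 2/n^3
denominator / n^3 = 3 - 2/n^2 + 7/n^3
As n -> infinity, all terms of the form c/n^k (k >= 1) tend to 0.
So numerator / n^3 -> 2 and denominator / n^3 -> 3.
Therefore lim a_n = 2/3.

2/3


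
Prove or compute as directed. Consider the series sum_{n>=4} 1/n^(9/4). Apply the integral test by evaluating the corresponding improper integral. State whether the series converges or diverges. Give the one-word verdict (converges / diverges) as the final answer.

Let f(x) = x^(-9/4). Then f is positive, continuous, and decreasing on [4, infinity), so the integral test applies.
Compute the improper integral int_{4}^infinity f(x) dx:
  antiderivative F(x) = -4/(5*x^(5/4)).
  As x -> infinity, F(x) -> 0 (since p = 9/4 > 1).
  So int = F(infinity) - F(4) = 0 - (-sqrt(2)/10) = sqrt(2)/10.
  Finite, so by the integral test, the series converges.

converges


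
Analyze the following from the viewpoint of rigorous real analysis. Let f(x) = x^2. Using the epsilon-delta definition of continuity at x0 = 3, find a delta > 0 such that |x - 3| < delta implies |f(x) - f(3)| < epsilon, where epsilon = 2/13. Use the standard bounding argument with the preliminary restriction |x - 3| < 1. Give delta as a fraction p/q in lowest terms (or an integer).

Factor: |x^2 - (3)^2| = |x - 3| * |x + 3|.
Impose |x - 3| < 1 first. Then |x + 3| = |(x - 3) + 2*(3)| <= |x - 3| + 2*|3| < 1 + 6 = 7.
So |x^2 - (3)^2| < delta * 7.
We need delta * 7 <= 2/13, i.e. delta <= 2/13/7 = 2/91.
Since 2/91 < 1, this is tighter than 1; take delta = 2/91.
So delta = 2/91 works.

2/91


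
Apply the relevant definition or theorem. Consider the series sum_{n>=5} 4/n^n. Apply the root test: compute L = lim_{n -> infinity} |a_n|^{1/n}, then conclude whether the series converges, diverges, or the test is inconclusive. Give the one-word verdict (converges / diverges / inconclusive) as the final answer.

Let a_n denote the general term. Form |a_n|^(1/n) and simplify:
|a_n|^(1/n) = 2^(2/n)/n
Take the limit as n -> infinity: L = 0.
Since L = 0 < 1, the root test implies convergence.

converges


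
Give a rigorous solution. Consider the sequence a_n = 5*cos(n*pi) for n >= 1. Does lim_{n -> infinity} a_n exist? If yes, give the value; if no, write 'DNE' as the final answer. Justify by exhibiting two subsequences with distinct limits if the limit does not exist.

Examine the behaviour of a_n along subsequences.
cos(n*pi) = (-1)^n, so a_n = 5*(-1)^n. a_{2k} = 5 -> 5. a_{2k+1} = -5 -> -5.
Since these two subsequential limits are 5 and -5, distinct, the full sequence cannot converge (a convergent sequence has all subsequences tending to the same limit). So lim a_n does not exist.

DNE


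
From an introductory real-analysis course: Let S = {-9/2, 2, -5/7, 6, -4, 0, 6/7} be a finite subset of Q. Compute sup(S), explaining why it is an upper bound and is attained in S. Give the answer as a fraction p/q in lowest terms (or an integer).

S is finite, so sup(S) = max(S).
Sorted decreasing:
6, 2, 6/7, 0, -5/7, -4, -9/2
The extremum is 6.
For every x in S, x <= 6. And 6 is in S, so it is attained.
Therefore sup(S) = 6.

6


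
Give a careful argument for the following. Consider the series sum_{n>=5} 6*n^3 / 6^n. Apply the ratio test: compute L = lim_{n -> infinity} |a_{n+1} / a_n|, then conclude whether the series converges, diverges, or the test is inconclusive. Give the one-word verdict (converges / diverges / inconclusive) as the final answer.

Let a_n denote the general term. Form the ratio a_{n+1}/a_n and simplify:
a_{n+1}/a_n = (n + 1)^3/(6*n^3)
Take the limit as n -> infinity: L = 1/6.
Since L = 1/6 < 1, the ratio test implies the series converges.

converges


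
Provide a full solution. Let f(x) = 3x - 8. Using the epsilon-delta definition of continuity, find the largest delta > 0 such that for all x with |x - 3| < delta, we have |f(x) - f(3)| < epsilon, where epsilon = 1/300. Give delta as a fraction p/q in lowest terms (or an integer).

We compute f(3) = 3*(3) - 8 = 1.
|f(x) - f(3)| = |3x - 8 - (1)| = |3(x - 3)| = 3|x - 3|.
We need 3|x - 3| < 1/300, i.e. |x - 3| < 1/300 / 3 = 1/900.
So any delta <= 1/900 works. Conversely, if delta > 1/900, then x = 3 + 1/900 satisfies |x - 3| = 1/900 < delta but |f(x) - f(3)| = 3 * 1/900 = 1/300, which is not < 1/300; so no larger delta works.
Hence the largest such delta is 1/900.

1/900


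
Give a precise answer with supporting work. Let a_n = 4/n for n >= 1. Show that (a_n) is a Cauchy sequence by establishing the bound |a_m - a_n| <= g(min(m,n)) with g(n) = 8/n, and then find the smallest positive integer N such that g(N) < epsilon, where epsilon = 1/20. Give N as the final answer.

For any m, n >= 1, by the triangle inequality:
|a_m - a_n| = |4/m - 4/n| <= 4*1/m + 4*1/n <= 8/min(m,n).
So g(n) = 8/n bounds the Cauchy difference. Since g(n) -> 0, (a_n) is Cauchy.
Now solve g(N) < 1/20: 8/N < 1/20 <=> N > 8 / (1/20) = 160.
The smallest integer strictly greater than 160 is N = 161.
Check: g(161) = 8/161 = 8/161 < 1/20; g(160) = 1/20 >= 1/20. So N = 161.

161


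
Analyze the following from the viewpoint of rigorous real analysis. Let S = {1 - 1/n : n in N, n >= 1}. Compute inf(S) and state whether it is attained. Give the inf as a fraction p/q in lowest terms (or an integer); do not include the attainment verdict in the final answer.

Analysis:
- Values: 0, 1/2, 2/3, 3/4, ... strictly increasing.
- Minimum is 0 (n=1); inf = 0 (attained).
- 1 - 1/n -> 1 from below; sup = 1, not attained.
Conclusion: inf(S) = 0, attained in S.

0


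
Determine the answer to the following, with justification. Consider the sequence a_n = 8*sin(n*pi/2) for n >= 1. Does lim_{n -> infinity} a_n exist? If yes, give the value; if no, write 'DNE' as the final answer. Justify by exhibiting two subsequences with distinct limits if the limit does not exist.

Examine the behaviour of a_n along subsequences.
a_{4k+1} = 8*sin(pi/2 + 2k*pi) = 8 -> 8. a_{4k+3} = 8*sin(3pi/2 + 2k*pi) = -8 -> -8.
Since these two subsequential limits are 8 and -8, distinct, the full sequence cannot converge (a convergent sequence has all subsequences tending to the same limit). So lim a_n does not exist.

DNE


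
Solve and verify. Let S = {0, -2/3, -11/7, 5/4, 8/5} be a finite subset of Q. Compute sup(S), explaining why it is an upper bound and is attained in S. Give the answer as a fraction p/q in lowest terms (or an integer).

S is finite, so sup(S) = max(S).
Sorted decreasing:
8/5, 5/4, 0, -2/3, -11/7
The extremum is 8/5.
For every x in S, x <= 8/5. And 8/5 is in S, so it is attained.
Therefore sup(S) = 8/5.

8/5


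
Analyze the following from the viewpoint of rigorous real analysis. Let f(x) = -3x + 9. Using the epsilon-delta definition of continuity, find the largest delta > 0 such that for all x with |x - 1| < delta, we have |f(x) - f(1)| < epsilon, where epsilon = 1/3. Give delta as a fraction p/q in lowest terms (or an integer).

We compute f(1) = -3*(1) + 9 = 6.
|f(x) - f(1)| = |-3x + 9 - (6)| = |-3(x - 1)| = 3|x - 1|.
We need 3|x - 1| < 1/3, i.e. |x - 1| < 1/3 / 3 = 1/9.
So any delta <= 1/9 works. Conversely, if delta > 1/9, then x = 1 + 1/9 satisfies |x - 1| = 1/9 < delta but |f(x) - f(1)| = 3 * 1/9 = 1/3, which is not < 1/3; so no larger delta works.
Hence the largest such delta is 1/9.

1/9


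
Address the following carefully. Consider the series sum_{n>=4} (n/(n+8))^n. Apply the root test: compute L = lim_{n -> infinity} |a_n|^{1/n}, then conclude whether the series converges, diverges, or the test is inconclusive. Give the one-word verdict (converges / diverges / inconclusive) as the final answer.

Let a_n denote the general term. Form |a_n|^(1/n) and simplify:
|a_n|^(1/n) = n/(n + 8)
Take the limit as n -> infinity: L = 1.
Since L = 1, the root test is inconclusive. (In fact a_n = (n/(n+8))^n -> e^(-8) != 0, so the nth-term test shows divergence; but the root test itself gives no conclusion.)

inconclusive


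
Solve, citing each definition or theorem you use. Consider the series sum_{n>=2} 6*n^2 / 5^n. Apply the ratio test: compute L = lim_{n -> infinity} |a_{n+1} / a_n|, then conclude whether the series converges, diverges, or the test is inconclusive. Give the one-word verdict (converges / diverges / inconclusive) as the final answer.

Let a_n denote the general term. Form the ratio a_{n+1}/a_n and simplify:
a_{n+1}/a_n = (n + 1)^2/(5*n^2)
Take the limit as n -> infinity: L = 1/5.
Since L = 1/5 < 1, the ratio test implies the series converges.

converges


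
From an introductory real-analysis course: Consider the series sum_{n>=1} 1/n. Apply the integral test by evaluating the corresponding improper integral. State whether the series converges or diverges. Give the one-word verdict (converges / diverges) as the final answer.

Let f(x) = 1/x. Then f is positive, continuous, and decreasing on [1, infinity), so the integral test applies.
Compute the improper integral int_{1}^infinity f(x) dx:
  antiderivative F(x) = log(x).
  As x -> infinity, log(x) -> infinity.
  So int = infinity - log(1) = infinity. By the integral test, the series diverges.

diverges


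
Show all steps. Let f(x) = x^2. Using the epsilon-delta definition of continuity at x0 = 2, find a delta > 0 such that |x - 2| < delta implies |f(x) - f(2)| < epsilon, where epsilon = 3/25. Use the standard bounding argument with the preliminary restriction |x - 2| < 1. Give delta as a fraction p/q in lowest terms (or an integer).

Factor: |x^2 - (2)^2| = |x - 2| * |x + 2|.
Impose |x - 2| < 1 first. Then |x + 2| = |(x - 2) + 2*(2)| <= |x - 2| + 2*|2| < 1 + 4 = 5.
So |x^2 - (2)^2| < delta * 5.
We need delta * 5 <= 3/25, i.e. delta <= 3/25/5 = 3/125.
Since 3/125 < 1, this is tighter than 1; take delta = 3/125.
So delta = 3/125 works.

3/125


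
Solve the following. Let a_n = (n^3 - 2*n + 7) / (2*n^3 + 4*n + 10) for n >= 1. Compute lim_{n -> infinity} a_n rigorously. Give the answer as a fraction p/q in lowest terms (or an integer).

Divide numerator and denominator by n^3, the highest power:
numerator / n^3 = 1 - 2/n^2 + 7/n^3
denominator / n^3 = 2 + 4/n^2 + 10/n^3
As n -> infinity, all terms of the form c/n^k (k >= 1) tend to 0.
So numerator / n^3 -> 1 and denominator / n^3 -> 2.
Therefore lim a_n = 1/2.

1/2


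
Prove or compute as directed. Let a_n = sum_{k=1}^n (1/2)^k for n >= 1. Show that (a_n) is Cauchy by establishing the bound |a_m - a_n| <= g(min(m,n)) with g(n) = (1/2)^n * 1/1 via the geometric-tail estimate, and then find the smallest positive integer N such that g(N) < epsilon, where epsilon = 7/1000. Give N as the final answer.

For m > n >= 1: |a_m - a_n| = sum_{k=n+1}^m (1/2)^k < sum_{k=n+1}^infinity (1/2)^k = (1/2)^(n+1) / (1 - 1/2) = (1/2)^n * (1/2) * (2/1) = (1/2)^n * 1/1.
So g(n) = (1/2)^n / 1. Since g(n) -> 0, (a_n) is Cauchy.
Now solve g(N) < 7/1000: (1/2)^N / 1 < 7/1000 <=> 2^N > 1 / (1 * 7/1000) = 1000/7.
Check powers of 2: 2^7 = 128 <= 1000/7, 2^8 = 256 > 1000/7.
So the smallest such N is 8. Check: g(8) = 1/(1 * 256) = 1/256 < 7/1000.

8


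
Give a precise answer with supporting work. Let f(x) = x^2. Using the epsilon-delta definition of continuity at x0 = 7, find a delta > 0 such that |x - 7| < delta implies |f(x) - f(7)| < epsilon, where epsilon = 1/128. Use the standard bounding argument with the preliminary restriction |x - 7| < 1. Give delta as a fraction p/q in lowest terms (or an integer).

Factor: |x^2 - (7)^2| = |x - 7| * |x + 7|.
Impose |x - 7| < 1 first. Then |x + 7| = |(x - 7) + 2*(7)| <= |x - 7| + 2*|7| < 1 + 14 = 15.
So |x^2 - (7)^2| < delta * 15.
We need delta * 15 <= 1/128, i.e. delta <= 1/128/15 = 1/1920.
Since 1/1920 < 1, this is tighter than 1; take delta = 1/1920.
So delta = 1/1920 works.

1/1920


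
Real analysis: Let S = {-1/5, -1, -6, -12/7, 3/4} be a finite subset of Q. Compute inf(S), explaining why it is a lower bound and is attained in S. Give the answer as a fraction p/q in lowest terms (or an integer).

S is finite, so inf(S) = min(S).
Sorted increasing:
-6, -12/7, -1, -1/5, 3/4
The extremum is -6.
For every x in S, x >= -6. And -6 is in S, so it is attained.
Therefore inf(S) = -6.

-6


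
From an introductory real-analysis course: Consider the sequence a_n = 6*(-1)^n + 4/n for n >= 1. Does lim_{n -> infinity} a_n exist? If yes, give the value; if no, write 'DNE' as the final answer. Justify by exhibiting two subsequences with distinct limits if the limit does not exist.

Examine the behaviour of a_n along subsequences.
a_{2k} = 6 + 4/(2k) -> 6. a_{2k+1} = -6 + 4/(2k+1) -> -6.
Since these two subsequential limits are 6 and -6, distinct, the full sequence cannot converge (a convergent sequence has all subsequences tending to the same limit). So lim a_n does not exist.

DNE


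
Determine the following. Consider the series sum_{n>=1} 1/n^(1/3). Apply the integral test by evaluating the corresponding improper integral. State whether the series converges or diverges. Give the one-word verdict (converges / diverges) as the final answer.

Let f(x) = x^(-1/3). Then f is positive, continuous, and decreasing on [1, infinity), so the integral test applies.
Compute the improper integral int_{1}^infinity f(x) dx:
  antiderivative F(x) = 3*x^(2/3)/2.
  As x -> infinity, F(x) -> infinity (since p = 1/3 < 1).
  So the integral diverges. By the integral test, the series diverges.

diverges


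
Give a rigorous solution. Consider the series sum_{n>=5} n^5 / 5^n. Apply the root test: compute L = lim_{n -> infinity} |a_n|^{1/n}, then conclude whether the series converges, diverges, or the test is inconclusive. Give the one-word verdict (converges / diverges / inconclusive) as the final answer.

Let a_n denote the general term. Form |a_n|^(1/n) and simplify:
|a_n|^(1/n) = n^(5/n)/5
Take the limit as n -> infinity: L = 1/5.
Since L = 1/5 < 1, the root test implies convergence.

converges


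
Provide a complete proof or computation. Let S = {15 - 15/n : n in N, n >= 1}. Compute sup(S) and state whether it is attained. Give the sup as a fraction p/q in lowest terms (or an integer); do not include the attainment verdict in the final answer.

Analysis:
- Values: 0, 15/2, 10, 45/4, ... strictly increasing.
- Minimum is 0 (n=1); inf = 0 (attained).
- 15 - 15/n -> 15 from below; sup = 15, not attained.
Conclusion: sup(S) = 15, not attained in S.

15
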